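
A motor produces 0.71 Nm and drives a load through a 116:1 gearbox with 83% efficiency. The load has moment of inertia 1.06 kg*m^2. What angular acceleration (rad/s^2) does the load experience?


tau_out = tau_motor * N * eta
= 0.71 * 116 * 0.83 = 68.3588 Nm
alpha = tau_out / I = 68.3588 / 1.06
= 64.4894 rad/s^2


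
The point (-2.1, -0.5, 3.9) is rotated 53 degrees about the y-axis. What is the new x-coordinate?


Rotation about y-axis: x' = x*cos(theta) + z*sin(theta)
= -2.1 * 0.6018 + 3.9 * 0.7986
= 1.8509


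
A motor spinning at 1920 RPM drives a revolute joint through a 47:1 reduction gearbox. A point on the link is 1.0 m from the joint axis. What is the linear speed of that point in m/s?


omega_motor = 1920 * 2*pi/60 = 201.0619 rad/s
omega_joint = omega_motor / 47 = 4.2779 rad/s
v = omega_joint * r = 4.2779 * 1.0
= 4.2779 m/s


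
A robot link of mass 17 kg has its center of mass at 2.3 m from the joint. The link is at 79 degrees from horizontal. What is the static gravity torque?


tau = m*g*L*cos(angle)
= 17 * 9.81 * 2.3 * cos(79 deg)
= 17 * 9.81 * 2.3 * 0.1908
= 73.1888 Nm


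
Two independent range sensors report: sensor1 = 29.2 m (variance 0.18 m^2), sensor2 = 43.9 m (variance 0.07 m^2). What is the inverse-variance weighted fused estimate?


w1 = (1/var1) / (1/var1 + 1/var2)
   = 5.5556 / (5.5556 + 14.2857) = 0.28
w2 = 1 - w1 = 0.72
fused = w1*s1 + w2*s2 = 8.176 + 31.608
= 39.784 m


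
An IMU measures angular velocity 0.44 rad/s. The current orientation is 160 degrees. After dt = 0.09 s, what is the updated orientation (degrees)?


delta_theta = w * dt = 0.44 * 0.09 = 0.0396 rad
= 2.2689 deg
theta_new = 160 + 2.2689 = 162.2689 deg


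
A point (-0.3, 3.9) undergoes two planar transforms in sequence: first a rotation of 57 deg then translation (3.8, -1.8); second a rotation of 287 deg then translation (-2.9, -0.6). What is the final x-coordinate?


After transform 1:
x1 = cos(57)*-0.3 - sin(57)*3.9 + 3.8 = 0.3658
y1 = sin(57)*-0.3 + cos(57)*3.9 + -1.8 = 0.0725
After transform 2:
x2 = cos(287)*0.3658 - sin(287)*0.0725 + -2.9
= -2.7237


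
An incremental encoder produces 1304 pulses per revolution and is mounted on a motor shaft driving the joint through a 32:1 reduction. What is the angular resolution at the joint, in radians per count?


counts per rev = 1304
effective counts at joint = 1304 * 32 = 41728
resolution = 2*pi / 41728
= 1.5057e-04 rad/count


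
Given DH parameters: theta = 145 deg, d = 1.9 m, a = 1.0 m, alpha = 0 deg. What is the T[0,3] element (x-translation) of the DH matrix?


T[0,3] = a * cos(theta)
= 1.0 * cos(145 deg)
= 1.0 * -0.8192
= -0.8192


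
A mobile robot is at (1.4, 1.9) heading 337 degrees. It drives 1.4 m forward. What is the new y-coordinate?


y_new = y0 + d*sin(theta)
= 1.9 + 1.4*sin(337)
= 1.9 + -0.547
= 1.353


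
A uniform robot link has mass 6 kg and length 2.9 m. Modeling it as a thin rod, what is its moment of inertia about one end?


I = (1/3) * m * L^2
= (1/3) * 6 * 2.9^2
= 0.333333 * 6 * 8.41
= 16.82 kg*m^2


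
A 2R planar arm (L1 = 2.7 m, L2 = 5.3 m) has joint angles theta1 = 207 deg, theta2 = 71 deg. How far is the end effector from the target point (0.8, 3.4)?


End effector via forward kinematics:
x = L1*cos(t1) + L2*cos(t1+t2) = -1.6681
y = L1*sin(t1) + L2*sin(t1+t2) = -6.4742
Distance to target:
d = sqrt((0.8 - -1.6681)^2 + (3.4 - -6.4742)^2)
= sqrt(6.0915 + 97.4997)
= 10.178 m


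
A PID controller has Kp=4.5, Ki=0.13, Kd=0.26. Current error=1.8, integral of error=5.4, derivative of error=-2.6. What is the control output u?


u = Kp*e + Ki*int(e) + Kd*de/dt
= 4.5*1.8 + 0.13*5.4 + 0.26*(-2.6)
= 8.1 + 0.702 + -0.676
= 8.126


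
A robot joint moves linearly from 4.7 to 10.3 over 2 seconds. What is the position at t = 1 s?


s = t/T = 1/2 = 0.5
p(t) = p0 + (pf-p0)*s
= 4.7 + (10.3 - 4.7) * 0.5
= 7.5


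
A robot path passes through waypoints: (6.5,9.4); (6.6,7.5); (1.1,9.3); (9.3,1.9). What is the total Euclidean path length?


Segment lengths:
  seg1 = sqrt((0.1)^2 + (-1.9)^2) = 1.9026
  seg2 = sqrt((-5.5)^2 + (1.8)^2) = 5.7871
  seg3 = sqrt((8.2)^2 + (-7.4)^2) = 11.0454
Total = 18.735


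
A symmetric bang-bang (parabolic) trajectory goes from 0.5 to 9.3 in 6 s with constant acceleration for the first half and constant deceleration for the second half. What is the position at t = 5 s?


Symmetric rest-to-rest: each phase covers (pf-p0)/2 in time T/2. 0.5*a*(T/2)^2 = (pf-p0)/2 => a = 4*(pf-p0)/T^2
a = 4*(9.3-0.5)/6^2 = 0.9778
t = 5 is in the deceleration phase (t > T/2).
p = pf - 0.5*a*(T-t)^2 = 9.3 - 0.5*0.9778*1^2
= 8.8111


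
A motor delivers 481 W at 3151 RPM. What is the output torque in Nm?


omega = 3151 * 2*pi/60 = 329.9719 rad/s
tau = P / omega = 481 / 329.9719
= 1.4577 Nm


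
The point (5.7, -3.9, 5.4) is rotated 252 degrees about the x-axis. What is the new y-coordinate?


Rotation about x-axis: y' = y*cos(theta) - z*sin(theta)
= -3.9 * -0.309 - 5.4 * -0.9511
= 6.3409


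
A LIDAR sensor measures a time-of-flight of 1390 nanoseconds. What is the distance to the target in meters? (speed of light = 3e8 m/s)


tof = 1390 ns = 1.39e-06 s
dist = c * tof / 2
= 3e8 * 1.39e-06 / 2
= 208.5 m


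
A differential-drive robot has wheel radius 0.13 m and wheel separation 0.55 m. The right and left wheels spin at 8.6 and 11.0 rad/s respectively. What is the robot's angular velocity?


vR = r*wR = 0.13*8.6 = 1.118 m/s
vL = r*wL = 0.13*11.0 = 1.43 m/s
v = (vR+vL)/2 = 1.274 m/s
omega = (vR-vL)/L = -0.5673 rad/s
angular velocity = -0.5673 rad/s


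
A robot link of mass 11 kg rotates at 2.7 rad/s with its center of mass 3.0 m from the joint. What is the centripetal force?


F = m * omega^2 * r
= 11 * 2.7^2 * 3.0
= 11 * 7.29 * 3.0
= 240.57 N


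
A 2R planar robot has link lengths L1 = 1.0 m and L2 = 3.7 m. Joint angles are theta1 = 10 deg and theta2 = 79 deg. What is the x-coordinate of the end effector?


Convert angles to radians: theta1 = 0.1745, theta2 = 1.3788
x = L1*cos(theta1) + L2*cos(theta1+theta2)
x = 0.9848 + 0.0646
x = 1.0494


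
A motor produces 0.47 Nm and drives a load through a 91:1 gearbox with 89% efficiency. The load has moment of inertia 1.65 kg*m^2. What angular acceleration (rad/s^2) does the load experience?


tau_out = tau_motor * N * eta
= 0.47 * 91 * 0.89 = 38.0653 Nm
alpha = tau_out / I = 38.0653 / 1.65
= 23.0699 rad/s^2


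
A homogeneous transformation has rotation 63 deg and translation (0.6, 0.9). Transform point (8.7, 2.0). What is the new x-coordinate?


x' = cos(theta)*px - sin(theta)*py + tx
= 0.454*8.7 - 0.891*2.0 + 0.6
= 2.7677


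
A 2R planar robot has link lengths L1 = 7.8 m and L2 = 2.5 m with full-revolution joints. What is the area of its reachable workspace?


r_max = L1 + L2 = 10.3 m
r_min = |L1 - L2| = 5.3 m
Area = pi*(r_max^2 - r_min^2)
= pi*(106.09 - 28.09)
= pi * 78.0
= 245.0442 m^2


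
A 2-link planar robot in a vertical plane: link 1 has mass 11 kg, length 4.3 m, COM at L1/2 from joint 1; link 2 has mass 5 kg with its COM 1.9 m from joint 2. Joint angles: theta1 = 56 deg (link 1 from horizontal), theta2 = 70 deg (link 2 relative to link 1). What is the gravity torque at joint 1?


Horizontal distance from joint 1 to link-1 COM:
  x_c1 = (L1/2)*cos(t1) = 2.15 * 0.5592 = 1.2023 m
Horizontal distance from joint 1 to link-2 COM:
  x_c2 = L1*cos(t1) + Lc2*cos(t1+t2)
       = 4.3*0.5592 + 1.9*-0.5878 = 1.2877 m
tau1 = m1*g*x_c1 + m2*g*x_c2
     = 11*9.81*1.2023 + 5*9.81*1.2877
     = 129.7364 + 63.1635
     = 192.8999 Nm


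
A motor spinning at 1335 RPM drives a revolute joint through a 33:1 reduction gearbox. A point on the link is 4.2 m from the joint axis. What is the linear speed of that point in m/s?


omega_motor = 1335 * 2*pi/60 = 139.8009 rad/s
omega_joint = omega_motor / 33 = 4.2364 rad/s
v = omega_joint * r = 4.2364 * 4.2
= 17.7928 m/s


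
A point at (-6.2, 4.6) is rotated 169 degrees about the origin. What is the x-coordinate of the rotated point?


x' = x*cos(theta) - y*sin(theta)
cos(169 deg) = -0.9816, sin(169 deg) = 0.1908
x' = -6.2 * -0.9816 - 4.6 * 0.1908
= 6.0861 - 0.8777
= 5.2084


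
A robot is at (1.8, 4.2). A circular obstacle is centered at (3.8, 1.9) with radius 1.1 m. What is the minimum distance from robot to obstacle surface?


center_dist = sqrt((1.8-3.8)^2 + (4.2-1.9)^2)
= sqrt(4.0 + 5.29)
= 3.048
min_dist = center_dist - radius = 3.048 - 1.1 = 1.948 m


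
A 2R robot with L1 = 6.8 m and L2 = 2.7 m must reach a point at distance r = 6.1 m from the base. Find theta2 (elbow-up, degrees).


cos(theta2) = (r^2 - L1^2 - L2^2) / (2*L1*L2)
cos(theta2) = (37.21 - 46.24 - 7.29) / 36.72
cos(theta2) = -0.444444
theta2 = 116.3878 degrees


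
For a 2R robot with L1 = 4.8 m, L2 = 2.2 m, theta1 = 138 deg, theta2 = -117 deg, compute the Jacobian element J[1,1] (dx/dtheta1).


J[1,1] = -L1*sin(t1) - L2*sin(t1+t2)
= -4.8*sin(138) - 2.2*sin(21)
= -4.0002


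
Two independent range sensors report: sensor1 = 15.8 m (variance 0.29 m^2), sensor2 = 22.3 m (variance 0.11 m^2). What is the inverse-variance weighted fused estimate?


w1 = (1/var1) / (1/var1 + 1/var2)
   = 3.4483 / (3.4483 + 9.0909) = 0.275
w2 = 1 - w1 = 0.725
fused = w1*s1 + w2*s2 = 4.345 + 16.1675
= 20.5125 m


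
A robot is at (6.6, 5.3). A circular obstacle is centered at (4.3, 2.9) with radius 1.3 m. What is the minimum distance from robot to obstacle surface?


center_dist = sqrt((6.6-4.3)^2 + (5.3-2.9)^2)
= sqrt(5.29 + 5.76)
= 3.3242
min_dist = center_dist - radius = 3.3242 - 1.3 = 2.0242 m


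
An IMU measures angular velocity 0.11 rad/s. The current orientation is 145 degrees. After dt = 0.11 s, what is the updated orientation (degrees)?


delta_theta = w * dt = 0.11 * 0.11 = 0.0121 rad
= 0.6933 deg
theta_new = 145 + 0.6933 = 145.6933 deg


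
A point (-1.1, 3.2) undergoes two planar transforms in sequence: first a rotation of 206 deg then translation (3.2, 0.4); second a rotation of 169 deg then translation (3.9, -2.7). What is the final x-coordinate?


After transform 1:
x1 = cos(206)*-1.1 - sin(206)*3.2 + 3.2 = 5.5915
y1 = sin(206)*-1.1 + cos(206)*3.2 + 0.4 = -1.9939
After transform 2:
x2 = cos(169)*5.5915 - sin(169)*-1.9939 + 3.9
= -1.2083


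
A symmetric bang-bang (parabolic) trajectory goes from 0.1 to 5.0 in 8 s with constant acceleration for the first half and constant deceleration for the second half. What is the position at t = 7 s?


Symmetric rest-to-rest: each phase covers (pf-p0)/2 in time T/2. 0.5*a*(T/2)^2 = (pf-p0)/2 => a = 4*(pf-p0)/T^2
a = 4*(5.0-0.1)/8^2 = 0.3063
t = 7 is in the deceleration phase (t > T/2).
p = pf - 0.5*a*(T-t)^2 = 5.0 - 0.5*0.3063*1^2
= 4.8469


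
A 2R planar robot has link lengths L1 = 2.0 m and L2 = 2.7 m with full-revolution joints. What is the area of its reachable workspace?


r_max = L1 + L2 = 4.7 m
r_min = |L1 - L2| = 0.7 m
Area = pi*(r_max^2 - r_min^2)
= pi*(22.09 - 0.49)
= pi * 21.6
= 67.8584 m^2


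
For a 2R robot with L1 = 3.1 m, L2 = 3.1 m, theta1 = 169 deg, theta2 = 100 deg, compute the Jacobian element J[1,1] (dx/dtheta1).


J[1,1] = -L1*sin(t1) - L2*sin(t1+t2)
= -3.1*sin(169) - 3.1*sin(269)
= 2.508


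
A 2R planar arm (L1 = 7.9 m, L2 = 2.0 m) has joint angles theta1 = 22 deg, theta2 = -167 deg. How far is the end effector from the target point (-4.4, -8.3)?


End effector via forward kinematics:
x = L1*cos(t1) + L2*cos(t1+t2) = 5.6864
y = L1*sin(t1) + L2*sin(t1+t2) = 1.8122
Distance to target:
d = sqrt((-4.4 - 5.6864)^2 + (-8.3 - 1.8122)^2)
= sqrt(101.7364 + 102.2574)
= 14.2826 m


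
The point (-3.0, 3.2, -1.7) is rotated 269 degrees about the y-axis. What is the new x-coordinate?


Rotation about y-axis: x' = x*cos(theta) + z*sin(theta)
= -3.0 * -0.0175 + -1.7 * -0.9998
= 1.7521


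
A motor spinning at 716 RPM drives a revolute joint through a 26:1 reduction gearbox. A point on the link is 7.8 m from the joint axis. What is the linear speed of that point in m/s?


omega_motor = 716 * 2*pi/60 = 74.9793 rad/s
omega_joint = omega_motor / 26 = 2.8838 rad/s
v = omega_joint * r = 2.8838 * 7.8
= 22.4938 m/s


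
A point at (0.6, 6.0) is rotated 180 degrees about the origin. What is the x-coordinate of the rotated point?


x' = x*cos(theta) - y*sin(theta)
cos(180 deg) = -1.0, sin(180 deg) = 0.0
x' = 0.6 * -1.0 - 6.0 * 0.0
= -0.6 - 0.0
= -0.6


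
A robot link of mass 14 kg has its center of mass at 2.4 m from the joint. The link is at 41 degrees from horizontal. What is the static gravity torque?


tau = m*g*L*cos(angle)
= 14 * 9.81 * 2.4 * cos(41 deg)
= 14 * 9.81 * 2.4 * 0.7547
= 248.7644 Nm


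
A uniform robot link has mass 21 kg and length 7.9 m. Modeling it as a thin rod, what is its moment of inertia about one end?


I = (1/3) * m * L^2
= (1/3) * 21 * 7.9^2
= 0.333333 * 21 * 62.41
= 436.87 kg*m^2


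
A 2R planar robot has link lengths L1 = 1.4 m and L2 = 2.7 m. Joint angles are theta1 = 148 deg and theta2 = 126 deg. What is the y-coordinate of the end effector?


Convert angles to radians: theta1 = 2.5831, theta2 = 2.1991
y = L1*sin(theta1) + L2*sin(theta1+theta2)
y = 0.7419 + -2.6934
y = -1.9515


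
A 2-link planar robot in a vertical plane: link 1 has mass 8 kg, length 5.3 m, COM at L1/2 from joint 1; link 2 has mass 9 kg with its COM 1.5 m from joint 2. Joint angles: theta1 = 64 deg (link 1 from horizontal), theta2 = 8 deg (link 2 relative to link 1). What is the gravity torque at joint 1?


Horizontal distance from joint 1 to link-1 COM:
  x_c1 = (L1/2)*cos(t1) = 2.65 * 0.4384 = 1.1617 m
Horizontal distance from joint 1 to link-2 COM:
  x_c2 = L1*cos(t1) + Lc2*cos(t1+t2)
       = 5.3*0.4384 + 1.5*0.309 = 2.7869 m
tau1 = m1*g*x_c1 + m2*g*x_c2
     = 8*9.81*1.1617 + 9*9.81*2.7869
     = 91.1689 + 246.0547
     = 337.2237 Nm


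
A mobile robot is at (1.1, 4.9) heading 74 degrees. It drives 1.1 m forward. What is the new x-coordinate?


x_new = x0 + d*cos(theta)
= 1.1 + 1.1*cos(74)
= 1.1 + 0.3032
= 1.4032


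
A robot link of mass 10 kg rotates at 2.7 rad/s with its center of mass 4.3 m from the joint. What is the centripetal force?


F = m * omega^2 * r
= 10 * 2.7^2 * 4.3
= 10 * 7.29 * 4.3
= 313.47 N


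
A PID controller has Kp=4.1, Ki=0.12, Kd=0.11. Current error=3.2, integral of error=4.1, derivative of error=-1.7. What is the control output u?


u = Kp*e + Ki*int(e) + Kd*de/dt
= 4.1*3.2 + 0.12*4.1 + 0.11*(-1.7)
= 13.12 + 0.492 + -0.187
= 13.425


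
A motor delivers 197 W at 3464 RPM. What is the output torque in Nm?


omega = 3464 * 2*pi/60 = 362.7492 rad/s
tau = P / omega = 197 / 362.7492
= 0.5431 Nm


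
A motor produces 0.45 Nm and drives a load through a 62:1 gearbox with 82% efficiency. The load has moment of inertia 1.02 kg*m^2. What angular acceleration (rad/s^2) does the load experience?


tau_out = tau_motor * N * eta
= 0.45 * 62 * 0.82 = 22.878 Nm
alpha = tau_out / I = 22.878 / 1.02
= 22.4294 rad/s^2


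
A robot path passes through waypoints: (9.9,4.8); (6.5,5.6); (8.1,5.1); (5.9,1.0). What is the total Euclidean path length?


Segment lengths:
  seg1 = sqrt((-3.4)^2 + (0.8)^2) = 3.4928
  seg2 = sqrt((1.6)^2 + (-0.5)^2) = 1.6763
  seg3 = sqrt((-2.2)^2 + (-4.1)^2) = 4.653
Total = 9.8221


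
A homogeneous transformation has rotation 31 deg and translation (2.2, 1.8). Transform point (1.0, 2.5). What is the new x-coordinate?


x' = cos(theta)*px - sin(theta)*py + tx
= 0.8572*1.0 - 0.515*2.5 + 2.2
= 1.7696


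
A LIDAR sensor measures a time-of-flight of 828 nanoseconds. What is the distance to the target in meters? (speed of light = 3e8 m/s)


tof = 828 ns = 8.28e-07 s
dist = c * tof / 2
= 3e8 * 8.28e-07 / 2
= 124.2 m


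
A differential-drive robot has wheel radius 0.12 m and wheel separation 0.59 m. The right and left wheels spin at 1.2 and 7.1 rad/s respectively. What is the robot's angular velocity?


vR = r*wR = 0.12*1.2 = 0.144 m/s
vL = r*wL = 0.12*7.1 = 0.852 m/s
v = (vR+vL)/2 = 0.498 m/s
omega = (vR-vL)/L = -1.2 rad/s
angular velocity = -1.2 rad/s


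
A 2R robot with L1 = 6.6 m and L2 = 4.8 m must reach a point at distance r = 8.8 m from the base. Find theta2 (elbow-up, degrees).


cos(theta2) = (r^2 - L1^2 - L2^2) / (2*L1*L2)
cos(theta2) = (77.44 - 43.56 - 23.04) / 63.36
cos(theta2) = 0.171086
theta2 = 80.149 degrees


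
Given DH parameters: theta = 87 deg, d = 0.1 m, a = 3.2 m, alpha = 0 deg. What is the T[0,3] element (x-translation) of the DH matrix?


T[0,3] = a * cos(theta)
= 3.2 * cos(87 deg)
= 3.2 * 0.0523
= 0.1675


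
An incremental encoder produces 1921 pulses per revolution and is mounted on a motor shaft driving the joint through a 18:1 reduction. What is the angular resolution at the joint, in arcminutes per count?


counts per rev = 1921
effective counts at joint = 1921 * 18 = 34578
resolution = 360*60 / 34578
= 0.6247 arcmin/count


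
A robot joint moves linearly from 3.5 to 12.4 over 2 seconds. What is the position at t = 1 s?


s = t/T = 1/2 = 0.5
p(t) = p0 + (pf-p0)*s
= 3.5 + (12.4 - 3.5) * 0.5
= 7.95


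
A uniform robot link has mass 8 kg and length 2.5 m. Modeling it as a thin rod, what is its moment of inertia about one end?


I = (1/3) * m * L^2
= (1/3) * 8 * 2.5^2
= 0.333333 * 8 * 6.25
= 16.6667 kg*m^2


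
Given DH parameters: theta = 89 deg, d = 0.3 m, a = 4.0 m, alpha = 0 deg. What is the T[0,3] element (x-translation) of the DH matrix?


T[0,3] = a * cos(theta)
= 4.0 * cos(89 deg)
= 4.0 * 0.0175
= 0.0698


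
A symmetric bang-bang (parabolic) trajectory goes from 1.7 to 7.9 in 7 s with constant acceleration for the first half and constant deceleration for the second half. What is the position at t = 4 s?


Symmetric rest-to-rest: each phase covers (pf-p0)/2 in time T/2. 0.5*a*(T/2)^2 = (pf-p0)/2 => a = 4*(pf-p0)/T^2
a = 4*(7.9-1.7)/7^2 = 0.5061
t = 4 is in the deceleration phase (t > T/2).
p = pf - 0.5*a*(T-t)^2 = 7.9 - 0.5*0.5061*3^2
= 5.6224


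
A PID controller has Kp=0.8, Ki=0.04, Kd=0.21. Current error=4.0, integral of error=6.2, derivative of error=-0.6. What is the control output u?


u = Kp*e + Ki*int(e) + Kd*de/dt
= 0.8*4.0 + 0.04*6.2 + 0.21*(-0.6)
= 3.2 + 0.248 + -0.126
= 3.322


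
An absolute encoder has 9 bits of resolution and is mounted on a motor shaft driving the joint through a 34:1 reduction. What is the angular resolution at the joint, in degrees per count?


counts = 2^9 = 512
effective counts at joint = 512 * 34 = 17408
resolution = 360 / 17408
= 0.0207 deg/count


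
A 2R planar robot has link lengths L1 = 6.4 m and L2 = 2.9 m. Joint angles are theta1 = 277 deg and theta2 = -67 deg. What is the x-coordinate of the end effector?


Convert angles to radians: theta1 = 4.8346, theta2 = -1.1694
x = L1*cos(theta1) + L2*cos(theta1+theta2)
x = 0.78 + -2.5115
x = -1.7315


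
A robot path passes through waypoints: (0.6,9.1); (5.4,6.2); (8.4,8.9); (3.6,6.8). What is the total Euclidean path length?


Segment lengths:
  seg1 = sqrt((4.8)^2 + (-2.9)^2) = 5.608
  seg2 = sqrt((3.0)^2 + (2.7)^2) = 4.0361
  seg3 = sqrt((-4.8)^2 + (-2.1)^2) = 5.2393
Total = 14.8834


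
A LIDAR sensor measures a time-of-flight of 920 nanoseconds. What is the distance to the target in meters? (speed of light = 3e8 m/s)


tof = 920 ns = 9.2e-07 s
dist = c * tof / 2
= 3e8 * 9.2e-07 / 2
= 138.0 m


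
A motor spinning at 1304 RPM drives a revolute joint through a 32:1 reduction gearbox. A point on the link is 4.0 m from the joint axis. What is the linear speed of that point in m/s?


omega_motor = 1304 * 2*pi/60 = 136.5546 rad/s
omega_joint = omega_motor / 32 = 4.2673 rad/s
v = omega_joint * r = 4.2673 * 4.0
= 17.0693 m/s


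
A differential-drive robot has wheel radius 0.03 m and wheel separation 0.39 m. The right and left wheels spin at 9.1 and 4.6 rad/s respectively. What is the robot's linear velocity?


vR = r*wR = 0.03*9.1 = 0.273 m/s
vL = r*wL = 0.03*4.6 = 0.138 m/s
v = (vR+vL)/2 = 0.2055 m/s
omega = (vR-vL)/L = 0.3462 rad/s
linear velocity = 0.2055 m/s


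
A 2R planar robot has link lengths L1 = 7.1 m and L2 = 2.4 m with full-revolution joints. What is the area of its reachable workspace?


r_max = L1 + L2 = 9.5 m
r_min = |L1 - L2| = 4.7 m
Area = pi*(r_max^2 - r_min^2)
= pi*(90.25 - 22.09)
= pi * 68.16
= 214.131 m^2


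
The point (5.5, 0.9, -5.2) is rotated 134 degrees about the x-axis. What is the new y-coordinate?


Rotation about x-axis: y' = y*cos(theta) - z*sin(theta)
= 0.9 * -0.6947 - -5.2 * 0.7193
= 3.1154


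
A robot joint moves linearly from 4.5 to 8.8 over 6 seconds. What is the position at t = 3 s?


s = t/T = 3/6 = 0.5
p(t) = p0 + (pf-p0)*s
= 4.5 + (8.8 - 4.5) * 0.5
= 6.65


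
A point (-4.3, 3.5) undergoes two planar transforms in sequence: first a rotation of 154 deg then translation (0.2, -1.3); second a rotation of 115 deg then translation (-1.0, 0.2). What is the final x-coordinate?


After transform 1:
x1 = cos(154)*-4.3 - sin(154)*3.5 + 0.2 = 2.5305
y1 = sin(154)*-4.3 + cos(154)*3.5 + -1.3 = -6.3308
After transform 2:
x2 = cos(115)*2.5305 - sin(115)*-6.3308 + -1.0
= 3.6682


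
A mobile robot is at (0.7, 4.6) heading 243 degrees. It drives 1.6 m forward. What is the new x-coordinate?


x_new = x0 + d*cos(theta)
= 0.7 + 1.6*cos(243)
= 0.7 + -0.7264
= -0.0264


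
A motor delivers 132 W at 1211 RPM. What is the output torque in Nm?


omega = 1211 * 2*pi/60 = 126.8156 rad/s
tau = P / omega = 132 / 126.8156
= 1.0409 Nm


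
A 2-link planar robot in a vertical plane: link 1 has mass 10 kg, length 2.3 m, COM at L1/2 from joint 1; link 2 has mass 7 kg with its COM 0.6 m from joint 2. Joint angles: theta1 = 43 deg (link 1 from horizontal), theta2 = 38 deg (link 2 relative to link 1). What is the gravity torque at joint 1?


Horizontal distance from joint 1 to link-1 COM:
  x_c1 = (L1/2)*cos(t1) = 1.15 * 0.7314 = 0.8411 m
Horizontal distance from joint 1 to link-2 COM:
  x_c2 = L1*cos(t1) + Lc2*cos(t1+t2)
       = 2.3*0.7314 + 0.6*0.1564 = 1.776 m
tau1 = m1*g*x_c1 + m2*g*x_c2
     = 10*9.81*0.8411 + 7*9.81*1.776
     = 82.5077 + 121.9561
     = 204.4638 Nm


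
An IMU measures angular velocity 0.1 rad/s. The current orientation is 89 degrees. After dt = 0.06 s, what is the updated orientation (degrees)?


delta_theta = w * dt = 0.1 * 0.06 = 0.006 rad
= 0.3438 deg
theta_new = 89 + 0.3438 = 89.3438 deg


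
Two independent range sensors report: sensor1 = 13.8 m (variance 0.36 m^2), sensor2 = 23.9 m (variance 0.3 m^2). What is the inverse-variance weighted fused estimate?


w1 = (1/var1) / (1/var1 + 1/var2)
   = 2.7778 / (2.7778 + 3.3333) = 0.4545
w2 = 1 - w1 = 0.5455
fused = w1*s1 + w2*s2 = 6.2727 + 13.0364
= 19.3091 m


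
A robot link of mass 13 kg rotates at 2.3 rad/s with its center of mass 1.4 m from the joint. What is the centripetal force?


F = m * omega^2 * r
= 13 * 2.3^2 * 1.4
= 13 * 5.29 * 1.4
= 96.278 N


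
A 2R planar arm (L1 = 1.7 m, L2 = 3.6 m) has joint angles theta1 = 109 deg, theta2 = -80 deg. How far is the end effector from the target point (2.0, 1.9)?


End effector via forward kinematics:
x = L1*cos(t1) + L2*cos(t1+t2) = 2.5952
y = L1*sin(t1) + L2*sin(t1+t2) = 3.3527
Distance to target:
d = sqrt((2.0 - 2.5952)^2 + (1.9 - 3.3527)^2)
= sqrt(0.3542 + 2.1103)
= 1.5699 m


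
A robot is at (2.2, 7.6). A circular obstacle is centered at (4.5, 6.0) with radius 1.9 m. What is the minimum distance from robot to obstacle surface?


center_dist = sqrt((2.2-4.5)^2 + (7.6-6.0)^2)
= sqrt(5.29 + 2.56)
= 2.8018
min_dist = center_dist - radius = 2.8018 - 1.9 = 0.9018 m


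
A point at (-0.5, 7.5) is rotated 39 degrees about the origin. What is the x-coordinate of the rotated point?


x' = x*cos(theta) - y*sin(theta)
cos(39 deg) = 0.7771, sin(39 deg) = 0.6293
x' = -0.5 * 0.7771 - 7.5 * 0.6293
= -0.3886 - 4.7199
= -5.1085


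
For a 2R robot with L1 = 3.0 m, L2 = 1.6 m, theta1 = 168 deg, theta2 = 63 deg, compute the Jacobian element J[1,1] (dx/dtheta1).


J[1,1] = -L1*sin(t1) - L2*sin(t1+t2)
= -3.0*sin(168) - 1.6*sin(231)
= 0.6197


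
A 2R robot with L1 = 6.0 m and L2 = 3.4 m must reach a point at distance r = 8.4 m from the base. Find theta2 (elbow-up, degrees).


cos(theta2) = (r^2 - L1^2 - L2^2) / (2*L1*L2)
cos(theta2) = (70.56 - 36.0 - 11.56) / 40.8
cos(theta2) = 0.563725
theta2 = 55.6862 degrees


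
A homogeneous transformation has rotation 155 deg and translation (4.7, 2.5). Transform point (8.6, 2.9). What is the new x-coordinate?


x' = cos(theta)*px - sin(theta)*py + tx
= -0.9063*8.6 - 0.4226*2.9 + 4.7
= -4.3198


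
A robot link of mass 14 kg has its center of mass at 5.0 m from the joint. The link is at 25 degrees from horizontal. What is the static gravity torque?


tau = m*g*L*cos(angle)
= 14 * 9.81 * 5.0 * cos(25 deg)
= 14 * 9.81 * 5.0 * 0.9063
= 622.3616 Nm


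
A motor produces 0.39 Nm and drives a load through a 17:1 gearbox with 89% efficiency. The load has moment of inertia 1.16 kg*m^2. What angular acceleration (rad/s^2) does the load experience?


tau_out = tau_motor * N * eta
= 0.39 * 17 * 0.89 = 5.9007 Nm
alpha = tau_out / I = 5.9007 / 1.16
= 5.0868 rad/s^2


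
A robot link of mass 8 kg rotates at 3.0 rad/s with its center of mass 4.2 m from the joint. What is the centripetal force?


F = m * omega^2 * r
= 8 * 3.0^2 * 4.2
= 8 * 9.0 * 4.2
= 302.4 N


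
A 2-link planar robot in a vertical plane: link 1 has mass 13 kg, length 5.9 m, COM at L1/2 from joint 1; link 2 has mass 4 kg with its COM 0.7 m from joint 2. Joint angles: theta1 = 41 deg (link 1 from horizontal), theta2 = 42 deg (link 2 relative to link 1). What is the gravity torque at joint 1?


Horizontal distance from joint 1 to link-1 COM:
  x_c1 = (L1/2)*cos(t1) = 2.95 * 0.7547 = 2.2264 m
Horizontal distance from joint 1 to link-2 COM:
  x_c2 = L1*cos(t1) + Lc2*cos(t1+t2)
       = 5.9*0.7547 + 0.7*0.1219 = 4.5381 m
tau1 = m1*g*x_c1 + m2*g*x_c2
     = 13*9.81*2.2264 + 4*9.81*4.5381
     = 283.9319 + 178.0749
     = 462.0068 Nm


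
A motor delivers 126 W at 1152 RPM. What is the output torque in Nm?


omega = 1152 * 2*pi/60 = 120.6372 rad/s
tau = P / omega = 126 / 120.6372
= 1.0445 Nm


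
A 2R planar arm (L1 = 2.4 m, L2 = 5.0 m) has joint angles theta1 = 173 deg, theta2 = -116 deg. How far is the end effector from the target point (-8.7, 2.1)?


End effector via forward kinematics:
x = L1*cos(t1) + L2*cos(t1+t2) = 0.3411
y = L1*sin(t1) + L2*sin(t1+t2) = 4.4858
Distance to target:
d = sqrt((-8.7 - 0.3411)^2 + (2.1 - 4.4858)^2)
= sqrt(81.7412 + 5.6922)
= 9.3506 m


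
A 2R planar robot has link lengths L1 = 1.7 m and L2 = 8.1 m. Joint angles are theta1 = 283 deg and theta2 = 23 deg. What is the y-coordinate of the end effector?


Convert angles to radians: theta1 = 4.9393, theta2 = 0.4014
y = L1*sin(theta1) + L2*sin(theta1+theta2)
y = -1.6564 + -6.553
y = -8.2095


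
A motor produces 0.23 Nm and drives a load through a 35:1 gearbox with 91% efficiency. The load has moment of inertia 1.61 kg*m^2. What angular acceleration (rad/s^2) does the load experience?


tau_out = tau_motor * N * eta
= 0.23 * 35 * 0.91 = 7.3255 Nm
alpha = tau_out / I = 7.3255 / 1.61
= 4.55 rad/s^2


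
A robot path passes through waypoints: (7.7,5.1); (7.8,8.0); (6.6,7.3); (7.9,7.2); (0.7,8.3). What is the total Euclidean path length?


Segment lengths:
  seg1 = sqrt((0.1)^2 + (2.9)^2) = 2.9017
  seg2 = sqrt((-1.2)^2 + (-0.7)^2) = 1.3892
  seg3 = sqrt((1.3)^2 + (-0.1)^2) = 1.3038
  seg4 = sqrt((-7.2)^2 + (1.1)^2) = 7.2835
Total = 12.8784


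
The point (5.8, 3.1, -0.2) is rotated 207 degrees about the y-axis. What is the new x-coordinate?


Rotation about y-axis: x' = x*cos(theta) + z*sin(theta)
= 5.8 * -0.891 + -0.2 * -0.454
= -5.077


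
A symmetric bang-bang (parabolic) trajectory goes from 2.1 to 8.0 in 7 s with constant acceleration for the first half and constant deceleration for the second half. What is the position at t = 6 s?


Symmetric rest-to-rest: each phase covers (pf-p0)/2 in time T/2. 0.5*a*(T/2)^2 = (pf-p0)/2 => a = 4*(pf-p0)/T^2
a = 4*(8.0-2.1)/7^2 = 0.4816
t = 6 is in the deceleration phase (t > T/2).
p = pf - 0.5*a*(T-t)^2 = 8.0 - 0.5*0.4816*1^2
= 7.7592


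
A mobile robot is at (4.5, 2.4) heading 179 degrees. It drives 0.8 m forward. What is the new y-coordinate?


y_new = y0 + d*sin(theta)
= 2.4 + 0.8*sin(179)
= 2.4 + 0.014
= 2.414


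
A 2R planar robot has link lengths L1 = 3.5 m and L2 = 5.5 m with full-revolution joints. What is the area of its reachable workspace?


r_max = L1 + L2 = 9.0 m
r_min = |L1 - L2| = 2.0 m
Area = pi*(r_max^2 - r_min^2)
= pi*(81.0 - 4.0)
= pi * 77.0
= 241.9026 m^2


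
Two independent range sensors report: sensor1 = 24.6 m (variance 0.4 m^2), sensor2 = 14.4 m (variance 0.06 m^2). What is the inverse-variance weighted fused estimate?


w1 = (1/var1) / (1/var1 + 1/var2)
   = 2.5 / (2.5 + 16.6667) = 0.1304
w2 = 1 - w1 = 0.8696
fused = w1*s1 + w2*s2 = 3.2087 + 12.5217
= 15.7304 m


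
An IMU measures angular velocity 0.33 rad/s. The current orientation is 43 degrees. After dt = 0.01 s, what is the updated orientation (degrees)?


delta_theta = w * dt = 0.33 * 0.01 = 0.0033 rad
= 0.1891 deg
theta_new = 43 + 0.1891 = 43.1891 deg


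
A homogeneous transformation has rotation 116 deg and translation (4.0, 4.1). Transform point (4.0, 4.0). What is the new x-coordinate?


x' = cos(theta)*px - sin(theta)*py + tx
= -0.4384*4.0 - 0.8988*4.0 + 4.0
= -1.3487


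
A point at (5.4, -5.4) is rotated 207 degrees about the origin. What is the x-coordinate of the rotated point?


x' = x*cos(theta) - y*sin(theta)
cos(207 deg) = -0.891, sin(207 deg) = -0.454
x' = 5.4 * -0.891 - -5.4 * -0.454
= -4.8114 - 2.4515
= -7.263


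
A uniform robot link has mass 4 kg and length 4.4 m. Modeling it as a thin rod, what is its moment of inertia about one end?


I = (1/3) * m * L^2
= (1/3) * 4 * 4.4^2
= 0.333333 * 4 * 19.36
= 25.8133 kg*m^2


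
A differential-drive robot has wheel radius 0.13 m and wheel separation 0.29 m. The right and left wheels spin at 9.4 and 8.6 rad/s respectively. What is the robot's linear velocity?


vR = r*wR = 0.13*9.4 = 1.222 m/s
vL = r*wL = 0.13*8.6 = 1.118 m/s
v = (vR+vL)/2 = 1.17 m/s
omega = (vR-vL)/L = 0.3586 rad/s
linear velocity = 1.17 m/s


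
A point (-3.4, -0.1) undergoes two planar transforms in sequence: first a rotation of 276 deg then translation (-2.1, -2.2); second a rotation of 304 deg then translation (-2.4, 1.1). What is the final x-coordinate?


After transform 1:
x1 = cos(276)*-3.4 - sin(276)*-0.1 + -2.1 = -2.5548
y1 = sin(276)*-3.4 + cos(276)*-0.1 + -2.2 = 1.1709
After transform 2:
x2 = cos(304)*-2.5548 - sin(304)*1.1709 + -2.4
= -2.8579


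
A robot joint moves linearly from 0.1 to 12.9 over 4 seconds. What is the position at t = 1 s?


s = t/T = 1/4 = 0.25
p(t) = p0 + (pf-p0)*s
= 0.1 + (12.9 - 0.1) * 0.25
= 3.3


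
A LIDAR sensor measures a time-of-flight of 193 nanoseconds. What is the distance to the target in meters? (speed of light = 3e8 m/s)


tof = 193 ns = 1.93e-07 s
dist = c * tof / 2
= 3e8 * 1.93e-07 / 2
= 28.95 m


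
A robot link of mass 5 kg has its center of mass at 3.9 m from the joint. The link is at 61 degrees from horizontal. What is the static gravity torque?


tau = m*g*L*cos(angle)
= 5 * 9.81 * 3.9 * cos(61 deg)
= 5 * 9.81 * 3.9 * 0.4848
= 92.7417 Nm


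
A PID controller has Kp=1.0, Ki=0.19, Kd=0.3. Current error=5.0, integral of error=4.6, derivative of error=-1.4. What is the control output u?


u = Kp*e + Ki*int(e) + Kd*de/dt
= 1.0*5.0 + 0.19*4.6 + 0.3*(-1.4)
= 5.0 + 0.874 + -0.42
= 5.454


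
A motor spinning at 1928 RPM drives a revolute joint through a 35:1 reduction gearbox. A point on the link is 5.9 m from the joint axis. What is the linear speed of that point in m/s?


omega_motor = 1928 * 2*pi/60 = 201.8997 rad/s
omega_joint = omega_motor / 35 = 5.7686 rad/s
v = omega_joint * r = 5.7686 * 5.9
= 34.0345 m/s


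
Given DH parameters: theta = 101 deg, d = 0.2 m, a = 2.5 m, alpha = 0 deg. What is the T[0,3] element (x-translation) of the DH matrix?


T[0,3] = a * cos(theta)
= 2.5 * cos(101 deg)
= 2.5 * -0.1908
= -0.477


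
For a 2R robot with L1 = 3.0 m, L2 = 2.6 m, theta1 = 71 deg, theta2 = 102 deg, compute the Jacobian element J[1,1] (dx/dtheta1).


J[1,1] = -L1*sin(t1) - L2*sin(t1+t2)
= -3.0*sin(71) - 2.6*sin(173)
= -3.1534


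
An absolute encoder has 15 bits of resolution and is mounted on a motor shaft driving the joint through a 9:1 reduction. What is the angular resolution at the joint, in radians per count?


counts = 2^15 = 32768
effective counts at joint = 32768 * 9 = 294912
resolution = 2*pi / 294912
= 2.1305e-05 rad/count


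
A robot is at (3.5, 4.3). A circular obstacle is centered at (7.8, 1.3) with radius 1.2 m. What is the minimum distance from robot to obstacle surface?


center_dist = sqrt((3.5-7.8)^2 + (4.3-1.3)^2)
= sqrt(18.49 + 9.0)
= 5.2431
min_dist = center_dist - radius = 5.2431 - 1.2 = 4.0431 m


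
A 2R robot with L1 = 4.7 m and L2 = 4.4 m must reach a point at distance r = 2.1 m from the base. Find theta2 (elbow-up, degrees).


cos(theta2) = (r^2 - L1^2 - L2^2) / (2*L1*L2)
cos(theta2) = (4.41 - 22.09 - 19.36) / 41.36
cos(theta2) = -0.895551
theta2 = 153.5793 degrees


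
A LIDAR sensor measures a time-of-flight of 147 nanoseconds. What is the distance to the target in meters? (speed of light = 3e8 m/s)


tof = 147 ns = 1.47e-07 s
dist = c * tof / 2
= 3e8 * 1.47e-07 / 2
= 22.05 m


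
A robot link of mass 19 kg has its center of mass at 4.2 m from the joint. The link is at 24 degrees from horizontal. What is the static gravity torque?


tau = m*g*L*cos(angle)
= 19 * 9.81 * 4.2 * cos(24 deg)
= 19 * 9.81 * 4.2 * 0.9135
= 715.1581 Nm


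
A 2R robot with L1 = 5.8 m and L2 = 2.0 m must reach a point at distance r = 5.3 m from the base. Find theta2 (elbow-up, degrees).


cos(theta2) = (r^2 - L1^2 - L2^2) / (2*L1*L2)
cos(theta2) = (28.09 - 33.64 - 4.0) / 23.2
cos(theta2) = -0.411638
theta2 = 114.3078 degrees


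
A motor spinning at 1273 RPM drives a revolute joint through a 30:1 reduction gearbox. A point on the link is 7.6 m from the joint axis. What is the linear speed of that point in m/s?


omega_motor = 1273 * 2*pi/60 = 133.3082 rad/s
omega_joint = omega_motor / 30 = 4.4436 rad/s
v = omega_joint * r = 4.4436 * 7.6
= 33.7714 m/s


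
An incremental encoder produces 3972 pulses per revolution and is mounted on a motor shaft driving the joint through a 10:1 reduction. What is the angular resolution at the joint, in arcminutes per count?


counts per rev = 3972
effective counts at joint = 3972 * 10 = 39720
resolution = 360*60 / 39720
= 0.5438 arcmin/count


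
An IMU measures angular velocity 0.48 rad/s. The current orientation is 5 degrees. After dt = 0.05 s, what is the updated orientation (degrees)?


delta_theta = w * dt = 0.48 * 0.05 = 0.024 rad
= 1.3751 deg
theta_new = 5 + 1.3751 = 6.3751 deg


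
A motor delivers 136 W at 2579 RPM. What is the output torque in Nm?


omega = 2579 * 2*pi/60 = 270.0722 rad/s
tau = P / omega = 136 / 270.0722
= 0.5036 Nm


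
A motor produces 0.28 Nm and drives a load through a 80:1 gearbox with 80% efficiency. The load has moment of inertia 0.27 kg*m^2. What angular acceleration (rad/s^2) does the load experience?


tau_out = tau_motor * N * eta
= 0.28 * 80 * 0.8 = 17.92 Nm
alpha = tau_out / I = 17.92 / 0.27
= 66.3704 rad/s^2


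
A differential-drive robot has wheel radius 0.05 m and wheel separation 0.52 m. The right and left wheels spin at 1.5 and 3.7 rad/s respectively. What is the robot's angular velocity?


vR = r*wR = 0.05*1.5 = 0.075 m/s
vL = r*wL = 0.05*3.7 = 0.185 m/s
v = (vR+vL)/2 = 0.13 m/s
omega = (vR-vL)/L = -0.2115 rad/s
angular velocity = -0.2115 rad/s


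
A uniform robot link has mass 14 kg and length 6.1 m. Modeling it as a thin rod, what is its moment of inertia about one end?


I = (1/3) * m * L^2
= (1/3) * 14 * 6.1^2
= 0.333333 * 14 * 37.21
= 173.6467 kg*m^2


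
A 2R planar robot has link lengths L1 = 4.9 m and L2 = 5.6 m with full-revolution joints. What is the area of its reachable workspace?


r_max = L1 + L2 = 10.5 m
r_min = |L1 - L2| = 0.7 m
Area = pi*(r_max^2 - r_min^2)
= pi*(110.25 - 0.49)
= pi * 109.76
= 344.8212 m^2


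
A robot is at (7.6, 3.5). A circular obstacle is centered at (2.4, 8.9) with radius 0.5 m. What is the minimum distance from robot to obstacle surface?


center_dist = sqrt((7.6-2.4)^2 + (3.5-8.9)^2)
= sqrt(27.04 + 29.16)
= 7.4967
min_dist = center_dist - radius = 7.4967 - 0.5 = 6.9967 m


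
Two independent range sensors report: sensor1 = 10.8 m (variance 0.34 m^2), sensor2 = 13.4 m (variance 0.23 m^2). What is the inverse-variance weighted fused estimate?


w1 = (1/var1) / (1/var1 + 1/var2)
   = 2.9412 / (2.9412 + 4.3478) = 0.4035
w2 = 1 - w1 = 0.5965
fused = w1*s1 + w2*s2 = 4.3579 + 7.993
= 12.3509 m


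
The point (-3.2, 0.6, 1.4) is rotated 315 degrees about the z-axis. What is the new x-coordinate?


Rotation about z-axis: x' = x*cos(theta) - y*sin(theta)
= -3.2 * 0.7071 - 0.6 * -0.7071
= -1.8385


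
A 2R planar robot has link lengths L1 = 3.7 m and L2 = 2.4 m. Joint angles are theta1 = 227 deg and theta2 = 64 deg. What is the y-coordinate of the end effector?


Convert angles to radians: theta1 = 3.9619, theta2 = 1.117
y = L1*sin(theta1) + L2*sin(theta1+theta2)
y = -2.706 + -2.2406
y = -4.9466


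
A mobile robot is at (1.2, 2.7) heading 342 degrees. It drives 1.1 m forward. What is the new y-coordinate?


y_new = y0 + d*sin(theta)
= 2.7 + 1.1*sin(342)
= 2.7 + -0.3399
= 2.3601


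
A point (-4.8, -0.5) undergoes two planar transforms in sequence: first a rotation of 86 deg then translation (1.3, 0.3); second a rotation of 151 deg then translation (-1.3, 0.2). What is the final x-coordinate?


After transform 1:
x1 = cos(86)*-4.8 - sin(86)*-0.5 + 1.3 = 1.464
y1 = sin(86)*-4.8 + cos(86)*-0.5 + 0.3 = -4.5232
After transform 2:
x2 = cos(151)*1.464 - sin(151)*-4.5232 + -1.3
= -0.3875


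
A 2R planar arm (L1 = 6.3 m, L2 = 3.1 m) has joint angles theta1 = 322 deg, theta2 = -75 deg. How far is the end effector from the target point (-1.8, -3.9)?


End effector via forward kinematics:
x = L1*cos(t1) + L2*cos(t1+t2) = 3.7532
y = L1*sin(t1) + L2*sin(t1+t2) = -6.7322
Distance to target:
d = sqrt((-1.8 - 3.7532)^2 + (-3.9 - -6.7322)^2)
= sqrt(30.838 + 8.0215)
= 6.2337 m


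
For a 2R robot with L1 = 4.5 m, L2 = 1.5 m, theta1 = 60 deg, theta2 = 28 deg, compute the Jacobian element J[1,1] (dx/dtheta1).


J[1,1] = -L1*sin(t1) - L2*sin(t1+t2)
= -4.5*sin(60) - 1.5*sin(88)
= -5.3962


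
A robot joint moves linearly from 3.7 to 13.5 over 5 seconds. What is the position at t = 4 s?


s = t/T = 4/5 = 0.8
p(t) = p0 + (pf-p0)*s
= 3.7 + (13.5 - 3.7) * 0.8
= 11.54


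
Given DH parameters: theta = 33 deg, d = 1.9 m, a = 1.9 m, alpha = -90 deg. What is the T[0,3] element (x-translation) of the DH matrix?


T[0,3] = a * cos(theta)
= 1.9 * cos(33 deg)
= 1.9 * 0.8387
= 1.5935


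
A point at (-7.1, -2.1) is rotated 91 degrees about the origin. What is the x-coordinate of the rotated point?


x' = x*cos(theta) - y*sin(theta)
cos(91 deg) = -0.0175, sin(91 deg) = 0.9998
x' = -7.1 * -0.0175 - -2.1 * 0.9998
= 0.1239 - -2.0997
= 2.2236


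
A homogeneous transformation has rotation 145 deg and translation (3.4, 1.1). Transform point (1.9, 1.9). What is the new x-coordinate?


x' = cos(theta)*px - sin(theta)*py + tx
= -0.8192*1.9 - 0.5736*1.9 + 3.4
= 0.7538


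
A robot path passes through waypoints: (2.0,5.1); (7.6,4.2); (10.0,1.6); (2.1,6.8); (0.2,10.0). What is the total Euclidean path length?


Segment lengths:
  seg1 = sqrt((5.6)^2 + (-0.9)^2) = 5.6719
  seg2 = sqrt((2.4)^2 + (-2.6)^2) = 3.5384
  seg3 = sqrt((-7.9)^2 + (5.2)^2) = 9.4578
  seg4 = sqrt((-1.9)^2 + (3.2)^2) = 3.7216
Total = 22.3896
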